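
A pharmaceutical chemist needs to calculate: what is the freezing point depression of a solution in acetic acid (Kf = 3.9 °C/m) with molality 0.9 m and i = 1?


ΔTf = Kf × m × i
= 3.9 × 0.9 × 1
= 3.51 °C

3.51 °C


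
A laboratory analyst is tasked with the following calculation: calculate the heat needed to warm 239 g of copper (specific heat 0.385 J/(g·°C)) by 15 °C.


q = mcΔT = 239 × 0.385 × 15
= 1380.23 J

1380.23 J


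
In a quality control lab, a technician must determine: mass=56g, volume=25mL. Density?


ρ = mass/volume
= 56/25
= 2.24 g/mL

2.24 g/mL


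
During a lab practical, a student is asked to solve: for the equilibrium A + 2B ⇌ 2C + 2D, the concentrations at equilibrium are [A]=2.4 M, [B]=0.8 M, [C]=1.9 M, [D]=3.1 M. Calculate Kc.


Kc = [C]^2[D]^2/([A][B]^2)
= (1.9^2 × 3.1^2)/(2.4^1 × 0.8^2)
= 34.6921/1.536
= 22.59

22.59


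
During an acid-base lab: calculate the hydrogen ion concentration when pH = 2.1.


[H+] = 10^(-pH) = 10^(-2.1)
= 7.94×10^-3 M

7.94×10^-3 M


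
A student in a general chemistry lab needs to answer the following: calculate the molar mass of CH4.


M(CH4) = 1×12.01 + 4×1.008
= 12.01 + 4.03
= 16.04 g/mol

16.04 g/mol


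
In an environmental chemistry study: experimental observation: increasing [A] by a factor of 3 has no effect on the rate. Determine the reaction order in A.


rate ∝ [A]^n
rate ∝ [A]^0
Order in A: 0

0


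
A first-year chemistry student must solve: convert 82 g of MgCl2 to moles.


M(MgCl2) = 95.21 g/mol
n = mass/M = 82/95.21 = 0.8613 mol

0.8613 mol


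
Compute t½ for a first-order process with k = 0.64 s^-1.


t½ = ln2/k = 0.693147/(0.64 s^-1)
= 1.083 s

1.083 s


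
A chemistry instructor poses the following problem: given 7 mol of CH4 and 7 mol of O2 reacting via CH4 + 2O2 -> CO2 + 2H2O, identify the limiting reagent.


Mole ratio available / coefficient:
  CH4: 7/1 = 7.000
  O2: 7/2 = 3.500
Smaller ratio is limiting.

O2


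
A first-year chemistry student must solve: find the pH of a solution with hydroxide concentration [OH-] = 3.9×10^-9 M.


pOH = -log10([OH-]) = -log10(3.9×10^-9)
= 9 - log10(3.9) = 8.41
pH = 14 - pOH = 14 - 8.41 = 5.59

5.59


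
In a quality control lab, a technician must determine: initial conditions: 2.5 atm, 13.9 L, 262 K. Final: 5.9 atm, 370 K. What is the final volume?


P1V1/T1 = P2V2/T2
V2 = P1V1T2/(T1P2)
= 2.5×13.9×370/(262×5.9)
= 8.318 L

8.318 L


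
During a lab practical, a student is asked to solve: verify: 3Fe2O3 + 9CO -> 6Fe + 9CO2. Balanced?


Equation: 3Fe2O3 + 9CO -> 6Fe + 9CO2
Check atoms: C: 9=9, Fe: 6=6, O: 18=18
Balanced

Yes, balanced


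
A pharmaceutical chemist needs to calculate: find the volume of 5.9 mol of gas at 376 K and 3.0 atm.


PV = nRT  (R = 0.08206 L·atm/(mol·K))
V = nRT/P = 5.9×0.08206×376/3.0
= 60.681 L

60.681 L


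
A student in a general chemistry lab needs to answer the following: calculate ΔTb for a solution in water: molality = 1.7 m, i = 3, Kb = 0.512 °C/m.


ΔTb = Kb × m × i
= 0.512 × 1.7 × 3
= 2.6112 °C

2.6112 °C


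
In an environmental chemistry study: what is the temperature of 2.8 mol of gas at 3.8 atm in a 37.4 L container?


PV = nRT  (R = 0.08206 L·atm/(mol·K))
T = PV/(nR) = 3.8×37.4/(2.8×0.08206)
= 142.12/0.229768
= 618.54 K

618.54 K


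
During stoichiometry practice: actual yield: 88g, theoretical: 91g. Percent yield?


% yield = actual/theoretical × 100
= 88/91 × 100
= 96.7%

96.7%


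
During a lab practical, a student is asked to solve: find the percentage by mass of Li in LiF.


M(LiF) = 1×6.94 + 1×19.0 = 25.94 g/mol
Mass of Li = 1 × 6.94 = 6.94 g/mol
% Li = 6.94/25.94 × 100 = 26.75%

26.75%


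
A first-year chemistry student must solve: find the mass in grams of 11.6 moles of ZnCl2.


M(ZnCl2) = 136.28 g/mol
mass = n × M = 11.6 × 136.28 = 1580.85 g

1580.85 g


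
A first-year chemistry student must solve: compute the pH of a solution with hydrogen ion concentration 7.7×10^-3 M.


pH = -log10([H+]) = -log10(7.7×10^-3)
= 3 - log10(7.7)
= 3 - 0.89
= 2.11

2.11


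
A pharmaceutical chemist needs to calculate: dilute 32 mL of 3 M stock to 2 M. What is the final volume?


C1V1 = C2V2
3 × 32 = 2 × V2
V2 = 96/2 = 48.0 mL

48.0 mL


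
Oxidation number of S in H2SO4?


2(+1) + x + 4(-2) = 0, so x = +6
Oxidation number: +6

+6


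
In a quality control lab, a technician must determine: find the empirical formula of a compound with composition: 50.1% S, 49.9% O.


Assume 100 g sample. Moles of each element:
  S: 50.1/32.07 = 1.562 mol
  O: 49.9/16.0 = 3.119 mol
Divide by smallest (1.562):
  S: 1.562/1.562 = 1.0
  O: 3.119/1.562 = 2.0
Empirical formula: SO2

SO2


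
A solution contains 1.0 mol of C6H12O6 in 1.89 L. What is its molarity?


M = n/V = 1.0/1.89 = 0.529 mol/L

0.529 M


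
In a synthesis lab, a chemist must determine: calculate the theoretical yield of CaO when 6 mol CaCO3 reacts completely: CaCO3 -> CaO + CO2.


Mole ratio CaO:CaCO3 = 1:1
n(CaO) = 6 × 1/1 = 6.000 mol
mass = 6.000 × 56.08 = 336.48 g

336.48 g


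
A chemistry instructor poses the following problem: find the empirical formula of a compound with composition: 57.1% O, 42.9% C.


Assume 100 g sample. Moles of each element:
  O: 57.1/16.0 = 3.569 mol
  C: 42.9/12.01 = 3.572 mol
Divide by smallest (3.569):
  O: 3.569/3.569 = 1.0
  C: 3.572/3.569 = 1.0
Empirical formula: CO

CO


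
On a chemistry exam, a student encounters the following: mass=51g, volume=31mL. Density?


ρ = mass/volume
= 51/31
= 1.645 g/mL

1.645 g/mL


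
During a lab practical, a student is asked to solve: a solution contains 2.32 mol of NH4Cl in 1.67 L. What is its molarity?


M = n/V = 2.32/1.67 = 1.389 mol/L

1.389 M


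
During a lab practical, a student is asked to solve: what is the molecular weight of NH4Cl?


M(NH4Cl) = 1×14.01 + 4×1.008 + 1×35.45
= 14.01 + 4.03 + 35.45
= 53.49 g/mol

53.49 g/mol


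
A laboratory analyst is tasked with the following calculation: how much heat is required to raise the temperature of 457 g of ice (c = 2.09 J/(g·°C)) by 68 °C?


q = mcΔT = 457 × 2.09 × 68
= 64948.84 J

64948.84 J


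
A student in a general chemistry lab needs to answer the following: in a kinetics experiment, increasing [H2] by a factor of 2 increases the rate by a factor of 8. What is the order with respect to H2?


rate ∝ [H2]^n
2^n = 8 → n = 3
Order in H2: 3

3


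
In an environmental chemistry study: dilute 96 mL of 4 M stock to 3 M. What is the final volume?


C1V1 = C2V2
4 × 96 = 3 × V2
V2 = 384/3 = 128.0 mL

128.0 mL


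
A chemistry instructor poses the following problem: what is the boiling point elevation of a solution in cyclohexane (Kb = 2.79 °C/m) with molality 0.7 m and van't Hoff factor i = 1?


ΔTb = Kb × m × i
= 2.79 × 0.7 × 1
= 1.953 °C

1.953 °C


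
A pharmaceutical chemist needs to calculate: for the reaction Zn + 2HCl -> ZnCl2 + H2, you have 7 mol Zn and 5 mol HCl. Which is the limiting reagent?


Mole ratio available / coefficient:
  Zn: 7/1 = 7.000
  HCl: 5/2 = 2.500
Smaller ratio is limiting.

HCl


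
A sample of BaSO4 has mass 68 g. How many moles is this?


M(BaSO4) = 233.4 g/mol
n = mass/M = 68/233.4 = 0.2913 mol

0.2913 mol


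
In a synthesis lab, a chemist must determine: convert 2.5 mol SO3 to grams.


M(SO3) = 80.07 g/mol
mass = n × M = 2.5 × 80.07 = 200.18 g

200.18 g


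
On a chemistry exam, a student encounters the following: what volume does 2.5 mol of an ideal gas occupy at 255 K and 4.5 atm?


PV = nRT  (R = 0.08206 L·atm/(mol·K))
V = nRT/P = 2.5×0.08206×255/4.5
= 11.625 L

11.625 L


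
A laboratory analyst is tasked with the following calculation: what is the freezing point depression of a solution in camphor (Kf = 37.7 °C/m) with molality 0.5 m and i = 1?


ΔTf = Kf × m × i
= 37.7 × 0.5 × 1
= 18.85 °C

18.85 °C


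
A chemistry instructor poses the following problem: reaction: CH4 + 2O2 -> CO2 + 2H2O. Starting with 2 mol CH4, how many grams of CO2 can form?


Mole ratio CO2:CH4 = 1:1
n(CO2) = 2 × 1/1 = 2.000 mol
mass = 2.000 × 44.01 = 88.02 g

88.02 g


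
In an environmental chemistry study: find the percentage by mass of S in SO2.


M(SO2) = 1×32.07 + 2×16.0 = 64.07 g/mol
Mass of S = 1 × 32.07 = 32.07 g/mol
% S = 32.07/64.07 × 100 = 50.05%

50.05%


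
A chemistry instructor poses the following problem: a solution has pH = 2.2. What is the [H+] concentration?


[H+] = 10^(-pH) = 10^(-2.2)
= 6.31×10^-3 M

6.31×10^-3 M


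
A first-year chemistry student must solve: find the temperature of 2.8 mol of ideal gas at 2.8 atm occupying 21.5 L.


PV = nRT  (R = 0.08206 L·atm/(mol·K))
T = PV/(nR) = 2.8×21.5/(2.8×0.08206)
= 60.20/0.229768
= 262.00 K

262.00 K


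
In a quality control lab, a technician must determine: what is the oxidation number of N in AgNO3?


(+1) + x + 3(-2) = 0, so x = +5
Oxidation number: +5

+5


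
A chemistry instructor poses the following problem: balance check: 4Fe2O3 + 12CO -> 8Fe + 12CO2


Equation: 4Fe2O3 + 12CO -> 8Fe + 12CO2
Check atoms: C: 12=12, Fe: 8=8, O: 24=24
Balanced

Yes, balanced


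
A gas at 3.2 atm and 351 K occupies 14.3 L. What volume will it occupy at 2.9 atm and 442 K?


P1V1/T1 = P2V2/T2
V2 = P1V1T2/(T1P2)
= 3.2×14.3×442/(351×2.9)
= 19.87 L

19.87 L


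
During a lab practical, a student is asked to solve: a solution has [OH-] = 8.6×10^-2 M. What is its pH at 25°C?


pOH = -log10([OH-]) = -log10(8.6×10^-2)
= 2 - log10(8.6) = 1.07
pH = 14 - pOH = 14 - 1.07 = 12.93

12.93


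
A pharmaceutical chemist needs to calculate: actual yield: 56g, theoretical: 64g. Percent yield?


% yield = actual/theoretical × 100
= 56/64 × 100
= 87.5%

87.5%


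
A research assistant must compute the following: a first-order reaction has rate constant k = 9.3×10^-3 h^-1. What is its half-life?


t½ = ln2/k = 0.693147/(9.3×10^-3 h^-1)
= 74.53 h

74.53 h


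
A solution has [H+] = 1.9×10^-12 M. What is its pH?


pH = -log10([H+]) = -log10(1.9×10^-12)
= 12 - log10(1.9)
= 12 - 0.28
= 11.72

11.72


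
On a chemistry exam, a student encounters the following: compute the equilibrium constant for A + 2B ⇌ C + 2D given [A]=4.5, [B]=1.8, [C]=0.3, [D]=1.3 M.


Kc = [C][D]^2/([A][B]^2)
= (0.3^1 × 1.3^2)/(4.5^1 × 1.8^2)
= 0.507/14.58
= 0.03477

0.03477


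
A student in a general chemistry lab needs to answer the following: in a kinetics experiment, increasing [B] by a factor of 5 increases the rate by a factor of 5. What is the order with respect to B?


rate ∝ [B]^n
5^n = 5 → n = 1
Order in B: 1

1


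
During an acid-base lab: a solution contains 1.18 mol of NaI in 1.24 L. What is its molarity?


M = n/V = 1.18/1.24 = 0.952 mol/L

0.952 M


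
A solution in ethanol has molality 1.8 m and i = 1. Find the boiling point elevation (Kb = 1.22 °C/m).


ΔTb = Kb × m × i
= 1.22 × 1.8 × 1
= 2.196 °C

2.196 °C


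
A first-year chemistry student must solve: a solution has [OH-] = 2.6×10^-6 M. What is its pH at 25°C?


pOH = -log10([OH-]) = -log10(2.6×10^-6)
= 6 - log10(2.6) = 5.59
pH = 14 - pOH = 14 - 5.59 = 8.41

8.41


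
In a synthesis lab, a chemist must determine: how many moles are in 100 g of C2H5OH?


M(C2H5OH) = 46.07 g/mol
n = mass/M = 100/46.07 = 2.1706 mol

2.1706 mol


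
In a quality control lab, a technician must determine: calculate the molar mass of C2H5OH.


M(C2H5OH) = 2×12.01 + 6×1.008 + 1×16.0
= 24.02 + 6.05 + 16.0
= 46.07 g/mol

46.07 g/mol


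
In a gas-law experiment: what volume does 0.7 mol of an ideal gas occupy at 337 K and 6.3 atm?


PV = nRT  (R = 0.08206 L·atm/(mol·K))
V = nRT/P = 0.7×0.08206×337/6.3
= 3.073 L

3.073 L


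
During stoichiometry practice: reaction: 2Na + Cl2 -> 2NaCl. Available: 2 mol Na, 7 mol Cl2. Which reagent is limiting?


Mole ratio available / coefficient:
  Na: 2/2 = 1.000
  Cl2: 7/1 = 7.000
Smaller ratio is limiting.

Na


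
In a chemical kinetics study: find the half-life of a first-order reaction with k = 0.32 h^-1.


t½ = ln2/k = 0.693147/(0.32 h^-1)
= 2.166 h

2.166 h


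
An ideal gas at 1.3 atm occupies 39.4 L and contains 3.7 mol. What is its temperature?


PV = nRT  (R = 0.08206 L·atm/(mol·K))
T = PV/(nR) = 1.3×39.4/(3.7×0.08206)
= 51.22/0.303622
= 168.70 K

168.70 K


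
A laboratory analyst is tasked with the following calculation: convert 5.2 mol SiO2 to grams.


M(SiO2) = 60.09 g/mol
mass = n × M = 5.2 × 60.09 = 312.47 g

312.47 g


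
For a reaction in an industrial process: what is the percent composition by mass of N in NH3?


M(NH3) = 1×14.01 + 3×1.008 = 17.034 g/mol
Mass of N = 1 × 14.01 = 14.01 g/mol
% N = 14.01/17.034 × 100 = 82.25%

82.25%


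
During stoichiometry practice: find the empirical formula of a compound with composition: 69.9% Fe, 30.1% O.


Assume 100 g sample. Moles of each element:
  Fe: 69.9/55.85 = 1.252 mol
  O: 30.1/16.0 = 1.881 mol
Divide by smallest (1.252):
  Fe: 1.252/1.252 = 1.0
  O: 1.881/1.252 = 1.5
Multiply all ratios by 2 to obtain whole numbers.
Empirical formula: Fe2O3

Fe2O3


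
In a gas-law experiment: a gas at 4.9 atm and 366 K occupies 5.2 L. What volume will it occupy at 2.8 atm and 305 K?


P1V1/T1 = P2V2/T2
V2 = P1V1T2/(T1P2)
= 4.9×5.2×305/(366×2.8)
= 7.583 L

7.583 L


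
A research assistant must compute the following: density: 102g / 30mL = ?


ρ = mass/volume
= 102/30
= 3.4 g/mL

3.4 g/mL


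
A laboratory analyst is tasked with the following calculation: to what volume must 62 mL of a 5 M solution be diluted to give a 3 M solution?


C1V1 = C2V2
5 × 62 = 3 × V2
V2 = 310/3 = 103.33 mL

103.33 mL


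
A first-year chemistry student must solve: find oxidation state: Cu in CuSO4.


Sulfate is -2, so Cu = +2
Oxidation number: +2

+2


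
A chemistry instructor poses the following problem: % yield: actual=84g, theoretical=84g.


% yield = actual/theoretical × 100
= 84/84 × 100
= 100.0%

100.0%


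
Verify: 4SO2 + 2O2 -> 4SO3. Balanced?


Equation: 4SO2 + 2O2 -> 4SO3
Check atoms: O: 12=12, S: 4=4
Balanced

Yes, balanced


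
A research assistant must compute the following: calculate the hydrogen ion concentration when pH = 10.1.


[H+] = 10^(-pH) = 10^(-10.1)
= 7.94×10^-11 M

7.94×10^-11 M


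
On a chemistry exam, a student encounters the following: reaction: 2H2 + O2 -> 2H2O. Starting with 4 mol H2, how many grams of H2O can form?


Mole ratio H2O:H2 = 2:2
n(H2O) = 4 × 2/2 = 4.000 mol
mass = 4.000 × 18.02 = 72.08 g

72.08 g


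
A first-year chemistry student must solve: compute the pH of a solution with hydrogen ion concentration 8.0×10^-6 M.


pH = -log10([H+]) = -log10(8.0×10^-6)
= 6 - log10(8.0)
= 6 - 0.9
= 5.1

5.1


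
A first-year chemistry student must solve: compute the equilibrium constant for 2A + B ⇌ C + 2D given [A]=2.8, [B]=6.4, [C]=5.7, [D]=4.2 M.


Kc = [C][D]^2/([A]^2[B])
= (5.7^1 × 4.2^2)/(2.8^2 × 6.4^1)
= 100.548/50.176
= 2.004

2.004


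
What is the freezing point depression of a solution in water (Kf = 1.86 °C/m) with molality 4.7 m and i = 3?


ΔTf = Kf × m × i
= 1.86 × 4.7 × 3
= 26.226 °C

26.226 °C


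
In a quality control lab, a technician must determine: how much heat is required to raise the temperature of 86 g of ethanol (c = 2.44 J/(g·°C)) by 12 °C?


q = mcΔT = 86 × 2.44 × 12
= 2518.08 J

2518.08 J


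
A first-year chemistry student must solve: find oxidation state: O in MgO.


O is usually -2
Oxidation number: -2

-2


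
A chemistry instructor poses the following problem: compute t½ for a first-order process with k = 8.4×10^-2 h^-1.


t½ = ln2/k = 0.693147/(8.4×10^-2 h^-1)
= 8.252 h

8.252 h


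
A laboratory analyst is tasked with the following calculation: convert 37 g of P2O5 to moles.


M(P2O5) = 141.94 g/mol
n = mass/M = 37/141.94 = 0.2607 mol

0.2607 mol


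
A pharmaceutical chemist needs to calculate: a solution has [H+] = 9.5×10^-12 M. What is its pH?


pH = -log10([H+]) = -log10(9.5×10^-12)
= 12 - log10(9.5)
= 12 - 0.98
= 11.02

11.02


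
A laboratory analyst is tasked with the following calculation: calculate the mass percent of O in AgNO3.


M(AgNO3) = 1×107.87 + 1×14.01 + 3×16.0 = 169.88 g/mol
Mass of O = 3 × 16.0 = 48.00 g/mol
% O = 48.00/169.88 × 100 = 28.26%

28.26%


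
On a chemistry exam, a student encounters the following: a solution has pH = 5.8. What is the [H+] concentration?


[H+] = 10^(-pH) = 10^(-5.8)
= 1.58×10^-6 M

1.58×10^-6 M


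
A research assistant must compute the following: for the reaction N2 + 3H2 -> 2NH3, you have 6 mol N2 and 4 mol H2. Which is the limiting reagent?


Mole ratio available / coefficient:
  N2: 6/1 = 6.000
  H2: 4/3 = 1.333
Smaller ratio is limiting.

H2


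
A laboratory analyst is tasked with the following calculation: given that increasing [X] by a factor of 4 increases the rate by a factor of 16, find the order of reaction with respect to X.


rate ∝ [X]^n
4^n = 16 → n = 2
Order in X: 2

2


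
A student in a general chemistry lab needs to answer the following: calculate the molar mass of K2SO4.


M(K2SO4) = 2×39.1 + 1×32.07 + 4×16.0
= 78.2 + 32.07 + 64.0
= 174.27 g/mol

174.27 g/mol


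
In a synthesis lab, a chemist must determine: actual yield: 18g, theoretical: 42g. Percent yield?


% yield = actual/theoretical × 100
= 18/42 × 100
= 42.86%

42.86%


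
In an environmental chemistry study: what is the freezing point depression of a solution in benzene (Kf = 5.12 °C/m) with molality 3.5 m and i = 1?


ΔTf = Kf × m × i
= 5.12 × 3.5 × 1
= 17.92 °C

17.92 °C


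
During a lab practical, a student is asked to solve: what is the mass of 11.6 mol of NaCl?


M(NaCl) = 58.44 g/mol
mass = n × M = 11.6 × 58.44 = 677.90 g

677.90 g


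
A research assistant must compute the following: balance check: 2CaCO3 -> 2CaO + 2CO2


Equation: 2CaCO3 -> 2CaO + 2CO2
Check atoms: C: 2=2, Ca: 2=2, O: 6=6
Balanced

Yes, balanced


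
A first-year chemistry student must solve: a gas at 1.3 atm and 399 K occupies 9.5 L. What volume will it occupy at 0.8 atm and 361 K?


P1V1/T1 = P2V2/T2
V2 = P1V1T2/(T1P2)
= 1.3×9.5×361/(399×0.8)
= 13.967 L

13.967 L


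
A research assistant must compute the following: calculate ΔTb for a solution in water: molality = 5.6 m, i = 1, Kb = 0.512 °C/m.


ΔTb = Kb × m × i
= 0.512 × 5.6 × 1
= 2.8672 °C

2.8672 °C


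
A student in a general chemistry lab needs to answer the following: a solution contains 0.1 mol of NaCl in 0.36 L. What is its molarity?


M = n/V = 0.1/0.36 = 0.278 mol/L

0.278 M


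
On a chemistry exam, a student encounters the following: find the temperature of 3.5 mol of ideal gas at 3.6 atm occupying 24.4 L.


PV = nRT  (R = 0.08206 L·atm/(mol·K))
T = PV/(nR) = 3.6×24.4/(3.5×0.08206)
= 87.84/0.287210
= 305.84 K

305.84 K


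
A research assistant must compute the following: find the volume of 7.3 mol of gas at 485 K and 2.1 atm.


PV = nRT  (R = 0.08206 L·atm/(mol·K))
V = nRT/P = 7.3×0.08206×485/2.1
= 138.349 L

138.349 L


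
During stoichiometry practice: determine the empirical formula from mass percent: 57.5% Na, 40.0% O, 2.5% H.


Assume 100 g sample. Moles of each element:
  Na: 57.5/22.99 = 2.501 mol
  O: 40.0/16.0 = 2.5 mol
  H: 2.5/1.008 = 2.48 mol
Divide by smallest (2.48):
  Na: 2.501/2.48 = 1.01
  O: 2.5/2.48 = 1.01
  H: 2.48/2.48 = 1.0
Empirical formula: NaOH

NaOH


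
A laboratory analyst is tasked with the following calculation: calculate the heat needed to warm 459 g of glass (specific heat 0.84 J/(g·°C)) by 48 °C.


q = mcΔT = 459 × 0.84 × 48
= 18506.88 J

18506.88 J


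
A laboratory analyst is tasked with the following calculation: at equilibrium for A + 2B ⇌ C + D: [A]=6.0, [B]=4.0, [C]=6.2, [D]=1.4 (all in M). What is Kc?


Kc = [C][D]/([A][B]^2)
= (6.2^1 × 1.4^1)/(6.0^1 × 4.0^2)
= 8.68/96
= 0.09042

0.09042


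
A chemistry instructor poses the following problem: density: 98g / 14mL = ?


ρ = mass/volume
= 98/14
= 7.0 g/mL

7.0 g/mL


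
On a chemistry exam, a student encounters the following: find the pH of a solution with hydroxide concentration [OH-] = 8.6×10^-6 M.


pOH = -log10([OH-]) = -log10(8.6×10^-6)
= 6 - log10(8.6) = 5.07
pH = 14 - pOH = 14 - 5.07 = 8.93

8.93


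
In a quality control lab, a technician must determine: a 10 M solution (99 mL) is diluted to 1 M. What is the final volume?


C1V1 = C2V2
10 × 99 = 1 × V2
V2 = 990/1 = 990.0 mL

990.0 mL


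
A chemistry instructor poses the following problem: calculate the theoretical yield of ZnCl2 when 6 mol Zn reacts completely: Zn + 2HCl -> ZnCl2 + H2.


Mole ratio ZnCl2:Zn = 1:1
n(ZnCl2) = 6 × 1/1 = 6.000 mol
mass = 6.000 × 136.28 = 817.68 g

817.68 g


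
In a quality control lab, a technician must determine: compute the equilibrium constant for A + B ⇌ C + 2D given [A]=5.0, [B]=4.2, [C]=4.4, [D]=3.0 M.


Kc = [C][D]^2/([A][B])
= (4.4^1 × 3.0^2)/(5.0^1 × 4.2^1)
= 39.6/21
= 1.886

1.886


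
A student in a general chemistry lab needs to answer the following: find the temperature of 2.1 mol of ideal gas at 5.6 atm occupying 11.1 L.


PV = nRT  (R = 0.08206 L·atm/(mol·K))
T = PV/(nR) = 5.6×11.1/(2.1×0.08206)
= 62.16/0.172326
= 360.71 K

360.71 K


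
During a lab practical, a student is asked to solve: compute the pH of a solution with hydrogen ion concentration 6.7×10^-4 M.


pH = -log10([H+]) = -log10(6.7×10^-4)
= 4 - log10(6.7)
= 4 - 0.83
= 3.17

3.17


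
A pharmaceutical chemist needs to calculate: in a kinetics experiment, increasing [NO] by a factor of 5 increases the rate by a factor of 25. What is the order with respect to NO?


rate ∝ [NO]^n
5^n = 25 → n = 2
Order in NO: 2

2


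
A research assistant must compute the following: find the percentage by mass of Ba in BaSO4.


M(BaSO4) = 1×137.33 + 1×32.07 + 4×16.0 = 233.40 g/mol
Mass of Ba = 1 × 137.33 = 137.33 g/mol
% Ba = 137.33/233.40 × 100 = 58.84%

58.84%


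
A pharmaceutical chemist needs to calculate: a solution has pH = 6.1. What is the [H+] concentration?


[H+] = 10^(-pH) = 10^(-6.1)
= 7.94×10^-7 M

7.94×10^-7 M


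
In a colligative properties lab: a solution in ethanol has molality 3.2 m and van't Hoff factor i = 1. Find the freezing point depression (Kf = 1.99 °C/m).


ΔTf = Kf × m × i
= 1.99 × 3.2 × 1
= 6.368 °C

6.368 °C


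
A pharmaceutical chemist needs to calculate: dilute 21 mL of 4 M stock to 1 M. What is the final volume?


C1V1 = C2V2
4 × 21 = 1 × V2
V2 = 84/1 = 84.0 mL

84.0 mL


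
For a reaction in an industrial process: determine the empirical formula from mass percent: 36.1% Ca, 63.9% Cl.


Assume 100 g sample. Moles of each element:
  Ca: 36.1/40.08 = 0.901 mol
  Cl: 63.9/35.45 = 1.803 mol
Divide by smallest (0.901):
  Ca: 0.901/0.901 = 1.0
  Cl: 1.803/0.901 = 2.0
Empirical formula: CaCl2

CaCl2


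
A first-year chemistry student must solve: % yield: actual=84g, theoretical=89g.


% yield = actual/theoretical × 100
= 84/89 × 100
= 94.38%

94.38%


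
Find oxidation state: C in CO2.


x + 2(-2) = 0, so x = +4
Oxidation number: +4

+4


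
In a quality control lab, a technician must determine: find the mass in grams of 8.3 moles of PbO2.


M(PbO2) = 239.2 g/mol
mass = n × M = 8.3 × 239.2 = 1985.36 g

1985.36 g


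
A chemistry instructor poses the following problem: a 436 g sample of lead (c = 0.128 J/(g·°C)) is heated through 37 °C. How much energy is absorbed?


q = mcΔT = 436 × 0.128 × 37
= 2064.90 J

2064.90 J


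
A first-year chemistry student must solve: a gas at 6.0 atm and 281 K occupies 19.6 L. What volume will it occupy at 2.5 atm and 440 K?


P1V1/T1 = P2V2/T2
V2 = P1V1T2/(T1P2)
= 6.0×19.6×440/(281×2.5)
= 73.657 L

73.657 L


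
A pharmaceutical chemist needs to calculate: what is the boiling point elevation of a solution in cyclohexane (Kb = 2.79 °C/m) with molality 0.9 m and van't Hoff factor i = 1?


ΔTb = Kb × m × i
= 2.79 × 0.9 × 1
= 2.511 °C

2.511 °C


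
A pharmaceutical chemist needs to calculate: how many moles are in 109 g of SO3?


M(SO3) = 80.07 g/mol
n = mass/M = 109/80.07 = 1.3613 mol

1.3613 mol


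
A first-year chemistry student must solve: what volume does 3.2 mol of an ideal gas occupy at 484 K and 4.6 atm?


PV = nRT  (R = 0.08206 L·atm/(mol·K))
V = nRT/P = 3.2×0.08206×484/4.6
= 27.629 L

27.629 L


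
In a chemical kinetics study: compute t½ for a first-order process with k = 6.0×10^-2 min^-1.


t½ = ln2/k = 0.693147/(6.0×10^-2 min^-1)
= 11.55 min

11.55 min


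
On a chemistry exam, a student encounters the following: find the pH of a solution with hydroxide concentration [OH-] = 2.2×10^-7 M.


pOH = -log10([OH-]) = -log10(2.2×10^-7)
= 7 - log10(2.2) = 6.66
pH = 14 - pOH = 14 - 6.66 = 7.34

7.34


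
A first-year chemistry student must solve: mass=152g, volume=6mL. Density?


ρ = mass/volume
= 152/6
= 25.333 g/mL

25.333 g/mL


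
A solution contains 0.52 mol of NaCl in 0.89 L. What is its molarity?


M = n/V = 0.52/0.89 = 0.584 mol/L

0.584 M


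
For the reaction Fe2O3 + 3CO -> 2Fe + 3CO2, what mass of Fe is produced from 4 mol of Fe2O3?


Mole ratio Fe:Fe2O3 = 2:1
n(Fe) = 4 × 2/1 = 8.000 mol
mass = 8.000 × 55.85 = 446.8 g

446.8 g


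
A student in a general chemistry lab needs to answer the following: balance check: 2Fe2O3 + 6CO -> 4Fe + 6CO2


Equation: 2Fe2O3 + 6CO -> 4Fe + 6CO2
Check atoms: C: 6=6, Fe: 4=4, O: 12=12
Balanced

Yes, balanced


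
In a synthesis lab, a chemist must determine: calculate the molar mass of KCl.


M(KCl) = 1×39.1 + 1×35.45
= 39.1 + 35.45
= 74.55 g/mol

74.55 g/mol


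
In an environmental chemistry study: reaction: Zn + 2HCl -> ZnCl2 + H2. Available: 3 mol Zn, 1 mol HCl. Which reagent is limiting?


Mole ratio available / coefficient:
  Zn: 3/1 = 3.000
  HCl: 1/2 = 0.500
Smaller ratio is limiting.

HCl


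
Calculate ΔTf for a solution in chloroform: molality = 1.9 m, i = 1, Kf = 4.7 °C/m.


ΔTf = Kf × m × i
= 4.7 × 1.9 × 1
= 8.93 °C

8.93 °C


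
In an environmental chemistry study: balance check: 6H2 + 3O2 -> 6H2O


Equation: 6H2 + 3O2 -> 6H2O
Check atoms: H: 12=12, O: 6=6
Balanced

Yes, balanced


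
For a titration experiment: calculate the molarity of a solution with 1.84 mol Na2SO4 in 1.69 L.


M = n/V = 1.84/1.69 = 1.089 mol/L

1.089 M


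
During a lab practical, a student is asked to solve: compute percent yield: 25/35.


% yield = actual/theoretical × 100
= 25/35 × 100
= 71.43%

71.43%


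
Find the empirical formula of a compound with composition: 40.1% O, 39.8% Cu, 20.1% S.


Assume 100 g sample. Moles of each element:
  O: 40.1/16.0 = 2.506 mol
  Cu: 39.8/63.55 = 0.626 mol
  S: 20.1/32.07 = 0.627 mol
Divide by smallest (0.626):
  O: 2.506/0.626 = 4.0
  Cu: 0.626/0.626 = 1.0
  S: 0.627/0.626 = 1.0
Empirical formula: CuSO4

CuSO4


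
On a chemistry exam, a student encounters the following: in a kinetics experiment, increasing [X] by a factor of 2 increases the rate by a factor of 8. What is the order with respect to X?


rate ∝ [X]^n
2^n = 8 → n = 3
Order in X: 3

3


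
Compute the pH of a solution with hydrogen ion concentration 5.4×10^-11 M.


pH = -log10([H+]) = -log10(5.4×10^-11)
= 11 - log10(5.4)
= 11 - 0.73
= 10.27

10.27


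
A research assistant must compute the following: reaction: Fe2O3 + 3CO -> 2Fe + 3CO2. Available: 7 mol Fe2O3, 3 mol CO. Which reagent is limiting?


Mole ratio available / coefficient:
  Fe2O3: 7/1 = 7.000
  CO: 3/3 = 1.000
Smaller ratio is limiting.

CO


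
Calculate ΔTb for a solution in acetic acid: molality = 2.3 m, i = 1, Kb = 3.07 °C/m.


ΔTb = Kb × m × i
= 3.07 × 2.3 × 1
= 7.061 °C

7.061 °C


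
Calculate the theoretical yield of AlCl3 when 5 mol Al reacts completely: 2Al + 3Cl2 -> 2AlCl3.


Mole ratio AlCl3:Al = 2:2
n(AlCl3) = 5 × 2/2 = 5.000 mol
mass = 5.000 × 133.33 = 666.65 g

666.65 g


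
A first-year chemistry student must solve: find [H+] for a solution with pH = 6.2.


[H+] = 10^(-pH) = 10^(-6.2)
= 6.31×10^-7 M

6.31×10^-7 M


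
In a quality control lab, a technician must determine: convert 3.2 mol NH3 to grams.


M(NH3) = 17.03 g/mol
mass = n × M = 3.2 × 17.03 = 54.50 g

54.50 g


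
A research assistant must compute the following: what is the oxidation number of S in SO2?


x + 2(-2) = 0, so x = +4
Oxidation number: +4

+4


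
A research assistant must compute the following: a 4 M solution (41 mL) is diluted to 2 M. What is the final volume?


C1V1 = C2V2
4 × 41 = 2 × V2
V2 = 164/2 = 82.0 mL

82.0 mL


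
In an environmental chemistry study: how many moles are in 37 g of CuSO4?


M(CuSO4) = 159.62 g/mol
n = mass/M = 37/159.62 = 0.2318 mol

0.2318 mol


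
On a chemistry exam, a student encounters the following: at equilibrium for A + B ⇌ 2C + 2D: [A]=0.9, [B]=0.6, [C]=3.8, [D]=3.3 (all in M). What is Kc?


Kc = [C]^2[D]^2/([A][B])
= (3.8^2 × 3.3^2)/(0.9^1 × 0.6^1)
= 157.2516/0.54
= 291.2

291.2


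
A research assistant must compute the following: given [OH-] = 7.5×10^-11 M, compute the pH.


pOH = -log10([OH-]) = -log10(7.5×10^-11)
= 11 - log10(7.5) = 10.12
pH = 14 - pOH = 14 - 10.12 = 3.88

3.88


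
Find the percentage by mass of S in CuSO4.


M(CuSO4) = 1×63.55 + 1×32.07 + 4×16.0 = 159.62 g/mol
Mass of S = 1 × 32.07 = 32.07 g/mol
% S = 32.07/159.62 × 100 = 20.09%

20.09%


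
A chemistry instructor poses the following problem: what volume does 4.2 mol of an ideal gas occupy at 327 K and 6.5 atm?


PV = nRT  (R = 0.08206 L·atm/(mol·K))
V = nRT/P = 4.2×0.08206×327/6.5
= 17.339 L

17.339 L


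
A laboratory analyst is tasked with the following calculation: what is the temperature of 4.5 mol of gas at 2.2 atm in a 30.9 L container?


PV = nRT  (R = 0.08206 L·atm/(mol·K))
T = PV/(nR) = 2.2×30.9/(4.5×0.08206)
= 67.98/0.369270
= 184.09 K

184.09 K


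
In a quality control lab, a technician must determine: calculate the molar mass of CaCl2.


M(CaCl2) = 1×40.08 + 2×35.45
= 40.08 + 70.9
= 110.98 g/mol

110.98 g/mol


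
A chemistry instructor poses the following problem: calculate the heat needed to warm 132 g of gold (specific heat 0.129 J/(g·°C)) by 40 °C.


q = mcΔT = 132 × 0.129 × 40
= 681.12 J

681.12 J


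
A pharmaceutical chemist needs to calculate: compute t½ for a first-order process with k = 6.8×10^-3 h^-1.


t½ = ln2/k = 0.693147/(6.8×10^-3 h^-1)
= 101.9 h

101.9 h


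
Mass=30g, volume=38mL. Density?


ρ = mass/volume
= 30/38
= 0.789 g/mL

0.789 g/mL


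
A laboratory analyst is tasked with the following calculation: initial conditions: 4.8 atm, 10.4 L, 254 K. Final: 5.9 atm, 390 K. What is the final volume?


P1V1/T1 = P2V2/T2
V2 = P1V1T2/(T1P2)
= 4.8×10.4×390/(254×5.9)
= 12.991 L

12.991 L


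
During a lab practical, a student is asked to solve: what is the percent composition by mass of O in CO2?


M(CO2) = 1×12.01 + 2×16.0 = 44.01 g/mol
Mass of O = 2 × 16.0 = 32.00 g/mol
% O = 32.00/44.01 × 100 = 72.71%

72.71%


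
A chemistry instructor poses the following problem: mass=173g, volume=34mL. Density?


ρ = mass/volume
= 173/34
= 5.088 g/mL

5.088 g/mL


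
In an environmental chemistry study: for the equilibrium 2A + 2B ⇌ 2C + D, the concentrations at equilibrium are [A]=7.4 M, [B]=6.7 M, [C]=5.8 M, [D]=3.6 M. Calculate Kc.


Kc = [C]^2[D]/([A]^2[B]^2)
= (5.8^2 × 3.6^1)/(7.4^2 × 6.7^2)
= 121.104/2458.1764
= 0.04927

0.04927


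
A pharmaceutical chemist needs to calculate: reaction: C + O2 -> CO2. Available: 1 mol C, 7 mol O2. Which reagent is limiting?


Mole ratio available / coefficient:
  C: 1/1 = 1.000
  O2: 7/1 = 7.000
Smaller ratio is limiting.

C


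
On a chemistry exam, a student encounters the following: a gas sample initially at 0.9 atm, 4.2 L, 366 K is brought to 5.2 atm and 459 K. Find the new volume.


P1V1/T1 = P2V2/T2
V2 = P1V1T2/(T1P2)
= 0.9×4.2×459/(366×5.2)
= 0.912 L

0.912 L


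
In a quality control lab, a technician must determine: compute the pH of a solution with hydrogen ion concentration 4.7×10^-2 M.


pH = -log10([H+]) = -log10(4.7×10^-2)
= 2 - log10(4.7)
= 2 - 0.67
= 1.33

1.33


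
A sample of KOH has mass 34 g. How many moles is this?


M(KOH) = 56.11 g/mol
n = mass/M = 34/56.11 = 0.606 mol

0.606 mol


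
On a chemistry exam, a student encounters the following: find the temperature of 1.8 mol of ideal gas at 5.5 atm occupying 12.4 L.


PV = nRT  (R = 0.08206 L·atm/(mol·K))
T = PV/(nR) = 5.5×12.4/(1.8×0.08206)
= 68.20/0.147708
= 461.72 K

461.72 K


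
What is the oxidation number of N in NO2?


x + 2(-2) = 0, so x = +4
Oxidation number: +4

+4


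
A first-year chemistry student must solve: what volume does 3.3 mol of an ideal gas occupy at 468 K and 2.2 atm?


PV = nRT  (R = 0.08206 L·atm/(mol·K))
V = nRT/P = 3.3×0.08206×468/2.2
= 57.606 L

57.606 L


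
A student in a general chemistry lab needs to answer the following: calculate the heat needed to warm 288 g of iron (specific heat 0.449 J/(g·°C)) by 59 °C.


q = mcΔT = 288 × 0.449 × 59
= 7629.41 J

7629.41 J


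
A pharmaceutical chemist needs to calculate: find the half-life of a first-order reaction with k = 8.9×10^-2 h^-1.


t½ = ln2/k = 0.693147/(8.9×10^-2 h^-1)
= 7.788 h

7.788 h


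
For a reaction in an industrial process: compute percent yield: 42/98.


% yield = actual/theoretical × 100
= 42/98 × 100
= 42.86%

42.86%


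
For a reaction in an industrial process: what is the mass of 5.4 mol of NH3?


M(NH3) = 17.03 g/mol
mass = n × M = 5.4 × 17.03 = 91.96 g

91.96 g


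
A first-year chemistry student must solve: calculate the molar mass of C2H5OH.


M(C2H5OH) = 2×12.01 + 6×1.008 + 1×16.0
= 24.02 + 6.05 + 16.0
= 46.07 g/mol

46.07 g/mol


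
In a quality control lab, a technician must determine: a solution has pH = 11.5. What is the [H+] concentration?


[H+] = 10^(-pH) = 10^(-11.5)
= 3.16×10^-12 M

3.16×10^-12 M


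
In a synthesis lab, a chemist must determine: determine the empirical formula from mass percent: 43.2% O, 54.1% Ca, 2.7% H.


Assume 100 g sample. Moles of each element:
  O: 43.2/16.0 = 2.7 mol
  Ca: 54.1/40.08 = 1.35 mol
  H: 2.7/1.008 = 2.679 mol
Divide by smallest (1.35):
  O: 2.7/1.35 = 2.0
  Ca: 1.35/1.35 = 1.0
  H: 2.679/1.35 = 1.98
Empirical formula: CaO2H2

CaO2H2


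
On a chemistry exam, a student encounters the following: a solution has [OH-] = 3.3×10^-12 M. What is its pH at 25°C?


pOH = -log10([OH-]) = -log10(3.3×10^-12)
= 12 - log10(3.3) = 11.48
pH = 14 - pOH = 14 - 11.48 = 2.52

2.52


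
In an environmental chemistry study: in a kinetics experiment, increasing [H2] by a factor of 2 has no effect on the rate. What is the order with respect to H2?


rate ∝ [H2]^n
rate ∝ [H2]^0
Order in H2: 0

0


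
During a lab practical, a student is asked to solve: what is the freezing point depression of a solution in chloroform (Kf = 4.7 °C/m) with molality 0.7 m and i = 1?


ΔTf = Kf × m × i
= 4.7 × 0.7 × 1
= 3.29 °C

3.29 °C


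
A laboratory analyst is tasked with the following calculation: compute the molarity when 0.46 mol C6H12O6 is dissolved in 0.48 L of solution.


M = n/V = 0.46/0.48 = 0.958 mol/L

0.958 M


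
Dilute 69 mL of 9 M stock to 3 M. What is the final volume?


C1V1 = C2V2
9 × 69 = 3 × V2
V2 = 621/3 = 207.0 mL

207.0 mL


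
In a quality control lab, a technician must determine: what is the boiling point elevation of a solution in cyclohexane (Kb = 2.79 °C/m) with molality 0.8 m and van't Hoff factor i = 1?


ΔTb = Kb × m × i
= 2.79 × 0.8 × 1
= 2.232 °C

2.232 °C


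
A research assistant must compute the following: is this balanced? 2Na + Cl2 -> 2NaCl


Equation: 2Na + Cl2 -> 2NaCl
Check atoms: Cl: 2=2, Na: 2=2
Balanced

Yes, balanced


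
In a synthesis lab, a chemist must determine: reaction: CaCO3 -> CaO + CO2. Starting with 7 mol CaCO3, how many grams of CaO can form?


Mole ratio CaO:CaCO3 = 1:1
n(CaO) = 7 × 1/1 = 7.000 mol
mass = 7.000 × 56.08 = 392.56 g

392.56 g


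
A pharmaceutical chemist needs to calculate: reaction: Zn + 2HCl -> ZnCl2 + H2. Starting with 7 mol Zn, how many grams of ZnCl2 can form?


Mole ratio ZnCl2:Zn = 1:1
n(ZnCl2) = 7 × 1/1 = 7.000 mol
mass = 7.000 × 136.28 = 953.96 g

953.96 g


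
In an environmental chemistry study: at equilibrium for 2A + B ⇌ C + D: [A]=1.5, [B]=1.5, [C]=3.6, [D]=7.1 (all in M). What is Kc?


Kc = [C][D]/([A]^2[B])
= (3.6^1 × 7.1^1)/(1.5^2 × 1.5^1)
= 25.56/3.375
= 7.573

7.573


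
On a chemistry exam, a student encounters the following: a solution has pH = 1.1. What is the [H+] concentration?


[H+] = 10^(-pH) = 10^(-1.1)
= 7.94×10^-2 M

7.94×10^-2 M


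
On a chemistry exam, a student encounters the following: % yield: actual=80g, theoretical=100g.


% yield = actual/theoretical × 100
= 80/100 × 100
= 80.0%

80.0%


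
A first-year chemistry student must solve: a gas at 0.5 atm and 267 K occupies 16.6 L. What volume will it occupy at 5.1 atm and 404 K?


P1V1/T1 = P2V2/T2
V2 = P1V1T2/(T1P2)
= 0.5×16.6×404/(267×5.1)
= 2.463 L

2.463 L


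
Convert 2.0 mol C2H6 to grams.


M(C2H6) = 30.07 g/mol
mass = n × M = 2.0 × 30.07 = 60.14 g

60.14 g


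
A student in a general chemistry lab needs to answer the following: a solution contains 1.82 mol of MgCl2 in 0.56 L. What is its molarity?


M = n/V = 1.82/0.56 = 3.250 mol/L

3.250 M


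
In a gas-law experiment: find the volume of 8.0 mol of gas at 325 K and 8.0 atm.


PV = nRT  (R = 0.08206 L·atm/(mol·K))
V = nRT/P = 8.0×0.08206×325/8.0
= 26.669 L

26.669 L


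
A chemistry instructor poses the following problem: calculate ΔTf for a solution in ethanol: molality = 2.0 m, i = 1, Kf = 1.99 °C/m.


ΔTf = Kf × m × i
= 1.99 × 2.0 × 1
= 3.98 °C

3.98 °C


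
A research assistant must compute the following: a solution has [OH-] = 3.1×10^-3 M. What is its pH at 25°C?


pOH = -log10([OH-]) = -log10(3.1×10^-3)
= 3 - log10(3.1) = 2.51
pH = 14 - pOH = 14 - 2.51 = 11.49

11.49


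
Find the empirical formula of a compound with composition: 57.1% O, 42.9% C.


Assume 100 g sample. Moles of each element:
  O: 57.1/16.0 = 3.569 mol
  C: 42.9/12.01 = 3.572 mol
Divide by smallest (3.569):
  O: 3.569/3.569 = 1.0
  C: 3.572/3.569 = 1.0
Empirical formula: CO

CO


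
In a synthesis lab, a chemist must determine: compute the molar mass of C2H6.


M(C2H6) = 2×12.01 + 6×1.008
= 24.02 + 6.05
= 30.07 g/mol

30.07 g/mol


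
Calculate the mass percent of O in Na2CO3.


M(Na2CO3) = 2×22.99 + 1×12.01 + 3×16.0 = 105.99 g/mol
Mass of O = 3 × 16.0 = 48.00 g/mol
% O = 48.00/105.99 × 100 = 45.29%

45.29%


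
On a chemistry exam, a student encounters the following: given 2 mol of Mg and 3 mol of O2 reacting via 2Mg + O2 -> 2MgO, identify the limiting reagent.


Mole ratio available / coefficient:
  Mg: 2/2 = 1.000
  O2: 3/1 = 3.000
Smaller ratio is limiting.

Mg


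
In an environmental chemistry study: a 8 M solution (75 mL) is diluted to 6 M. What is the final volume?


C1V1 = C2V2
8 × 75 = 6 × V2
V2 = 600/6 = 100.0 mL

100.0 mL
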